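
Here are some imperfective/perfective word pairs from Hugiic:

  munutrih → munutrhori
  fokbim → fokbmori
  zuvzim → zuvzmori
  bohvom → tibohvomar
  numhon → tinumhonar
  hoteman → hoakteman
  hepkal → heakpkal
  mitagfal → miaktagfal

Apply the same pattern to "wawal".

fokbim and bohvom both end in -m yet inflect differently (fokbmori, tibohvomar), so the final letter is not what conditions the rule; the last vowel is.
"wawal" has last vowel 'a'. The stems whose last vowel is 'a' (hoteman → hoakteman, hepkal → heakpkal, mitagfal → miaktagfal) insert -ak- after the first vowel.
So wawal → waakwal.

waakwal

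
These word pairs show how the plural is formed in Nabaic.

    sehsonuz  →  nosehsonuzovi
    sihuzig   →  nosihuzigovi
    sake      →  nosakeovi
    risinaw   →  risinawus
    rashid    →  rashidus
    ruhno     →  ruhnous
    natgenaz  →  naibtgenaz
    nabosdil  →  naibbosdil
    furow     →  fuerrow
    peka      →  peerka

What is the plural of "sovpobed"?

"sovpobed" begins with s-. The stems beginning with s- (sehsonuz → nosehsonuzovi, sihuzig → nosihuzigovi, sake → nosakeovi) add no- … -ovi around the stem.
The other patterns: stems beginning with r- add -us; stems beginning with n- insert -ib- after the first vowel; stems beginning with f- or p- insert -er- after the first vowel.
So sovpobed → nosovpobedovi.

nosovpobedovi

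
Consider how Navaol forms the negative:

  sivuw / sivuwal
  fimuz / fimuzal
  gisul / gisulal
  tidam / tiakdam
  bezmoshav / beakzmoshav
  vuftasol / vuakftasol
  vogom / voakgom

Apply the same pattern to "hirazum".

hirazumal

gisul and vuftasol both end in -l yet inflect differently (gisulal, vuakftasol), so the final letter is not what conditions the rule; the last vowel is.
"hirazum" has last vowel 'u'. The stems whose last vowel is 'u' (sivuw → sivuwal, fimuz → fimuzal, gisul → gisulal) add -al.
So hirazum → hirazumal.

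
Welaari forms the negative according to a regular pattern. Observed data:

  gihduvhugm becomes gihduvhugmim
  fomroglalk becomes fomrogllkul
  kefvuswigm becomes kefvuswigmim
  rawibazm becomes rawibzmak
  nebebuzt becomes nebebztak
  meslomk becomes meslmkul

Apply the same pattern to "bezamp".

bezmpul

rawibazm and kefvuswigm both end in -m yet inflect differently (rawibzmak, kefvuswigmim), so the final letter is not what conditions the rule; the second-to-last letter is.
"bezamp" has second-to-last letter 'm'. The one such stem in the data (meslomk → meslmkul) deletes the last vowel and adds -ul (as does fomroglalk), so the same rule applies.
The other patterns: stems whose second-to-last letter is 'z' delete the last vowel and add -ak; stems whose second-to-last letter is 'g' add -im.
So bezamp → bezmpul.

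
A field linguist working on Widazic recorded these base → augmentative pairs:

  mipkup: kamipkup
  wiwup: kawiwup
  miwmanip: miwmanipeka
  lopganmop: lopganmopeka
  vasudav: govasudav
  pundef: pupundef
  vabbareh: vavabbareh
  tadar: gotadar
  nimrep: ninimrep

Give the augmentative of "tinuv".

lopganmop and mipkup both end in -p yet inflect differently (lopganmopeka, kamipkup), so the final letter is not what conditions the rule; the last vowel is.
"tinuv" has last vowel 'u'. The stems whose last vowel is 'u' (mipkup → kamipkup, wiwup → kawiwup) add the prefix ka-.
The other patterns: stems whose last vowel is 'a' add the prefix go-; stems whose last vowel is 'i' or 'o' add -eka; stems whose last vowel is 'e' repeat the first consonant+vowel as a prefix.
So tinuv → katinuv.

katinuv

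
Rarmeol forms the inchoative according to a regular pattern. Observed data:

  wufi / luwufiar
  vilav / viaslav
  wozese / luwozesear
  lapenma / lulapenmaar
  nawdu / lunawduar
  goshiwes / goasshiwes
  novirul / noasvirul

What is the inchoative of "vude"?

luvudear

goshiwes and wozese both have last vowel 'e' yet inflect differently (goasshiwes, luwozesear), so the last vowel is not what conditions the rule; whether the stem ends in a vowel or a consonant is.
"vude" ends in a vowel. The stems ending in a vowel (wozese → luwozesear, lapenma → lulapenmaar, wufi → luwufiar) add lu- … -ar around the stem.
So vude → luvudear.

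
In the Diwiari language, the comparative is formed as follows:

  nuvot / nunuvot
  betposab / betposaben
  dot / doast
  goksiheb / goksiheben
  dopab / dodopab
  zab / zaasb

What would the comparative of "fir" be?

fiasr

zab and dopab both end in -b yet inflect differently (zaasb, dodopab), so the final letter is not what conditions the rule; the number of vowels is.
"fir" has 1 vowel. The stems with 1 vowel (dot → doast, zab → zaasb) insert -as- after the first vowel.
So fir → fiasr.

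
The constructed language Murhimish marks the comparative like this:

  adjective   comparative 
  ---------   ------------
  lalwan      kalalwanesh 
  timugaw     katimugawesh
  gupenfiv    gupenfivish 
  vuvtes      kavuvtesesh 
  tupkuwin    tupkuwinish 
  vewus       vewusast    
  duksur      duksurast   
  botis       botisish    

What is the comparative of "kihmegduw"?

vewus and botis both end in -s yet inflect differently (vewusast, botisish), so the final letter is not what conditions the rule; the last vowel is.
"kihmegduw" has last vowel 'u'. The stems whose last vowel is 'u' (duksur → duksurast, vewus → vewusast) add -ast.
So kihmegduw → kihmegduwast.

kihmegduwast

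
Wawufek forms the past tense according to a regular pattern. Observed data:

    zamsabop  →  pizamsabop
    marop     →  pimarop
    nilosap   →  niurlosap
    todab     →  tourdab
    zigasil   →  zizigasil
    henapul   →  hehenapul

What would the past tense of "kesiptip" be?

kekesiptip

zamsabop and nilosap both end in -p yet inflect differently (pizamsabop, niurlosap), so the final letter is not what conditions the rule; the last vowel is.
"kesiptip" has last vowel 'i'. The one such stem in the data (zigasil → zizigasil) repeats the first consonant+vowel as a prefix (as does henapul), so the same rule applies.
The other patterns: stems whose last vowel is 'o' add the prefix pi-; stems whose last vowel is 'a' insert -ur- after the first vowel.
So kesiptip → kekesiptip.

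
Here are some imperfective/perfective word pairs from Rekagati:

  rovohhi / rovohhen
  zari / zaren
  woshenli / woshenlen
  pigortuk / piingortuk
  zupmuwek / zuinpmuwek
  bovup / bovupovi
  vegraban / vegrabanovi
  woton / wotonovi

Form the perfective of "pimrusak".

piinmrusak

pigortuk and bovup both have last vowel 'u' yet inflect differently (piingortuk, bovupovi), so the last vowel is not what conditions the rule; the final letter is.
"pimrusak" ends in -k. The stems ending in -k (pigortuk → piingortuk, zupmuwek → zuinpmuwek) insert -in- after the first vowel.
So pimrusak → piinmrusak.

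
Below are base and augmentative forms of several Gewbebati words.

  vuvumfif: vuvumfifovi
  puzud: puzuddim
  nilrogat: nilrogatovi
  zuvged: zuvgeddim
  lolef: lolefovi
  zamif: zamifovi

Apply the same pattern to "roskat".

roskatovi

zuvged and lolef both have last vowel 'e' yet inflect differently (zuvgeddim, lolefovi), so the last vowel is not what conditions the rule; the final letter is.
"roskat" ends in -t. The one such stem in the data (nilrogat → nilrogatovi) adds -ovi, so the same rule applies.
So roskat → roskatovi.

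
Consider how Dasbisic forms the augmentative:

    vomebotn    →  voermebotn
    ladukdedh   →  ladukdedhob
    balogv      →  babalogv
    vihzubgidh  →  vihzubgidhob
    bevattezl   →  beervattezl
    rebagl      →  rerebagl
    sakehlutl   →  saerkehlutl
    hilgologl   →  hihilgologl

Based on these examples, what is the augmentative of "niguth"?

nierguth

rebagl and bevattezl both end in -l yet inflect differently (rerebagl, beervattezl), so the final letter is not what conditions the rule; the second-to-last letter is.
"niguth" has second-to-last letter 't'. The stems whose second-to-last letter is 't' (vomebotn → voermebotn, sakehlutl → saerkehlutl) insert -er- after the first vowel.
The other patterns: stems whose second-to-last letter is 'g' repeat the first consonant+vowel as a prefix; stems whose second-to-last letter is 'd' add -ob.
So niguth → nierguth.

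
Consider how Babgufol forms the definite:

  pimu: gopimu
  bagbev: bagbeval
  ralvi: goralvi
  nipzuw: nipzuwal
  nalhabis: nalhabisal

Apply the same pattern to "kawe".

gokawe

nalhabis and ralvi both have last vowel 'i' yet inflect differently (nalhabisal, goralvi), so the last vowel is not what conditions the rule; whether the stem ends in a vowel or a consonant is.
"kawe" ends in a vowel. The stems ending in a vowel (ralvi → goralvi, pimu → gopimu) add the prefix go-.
So kawe → gokawe.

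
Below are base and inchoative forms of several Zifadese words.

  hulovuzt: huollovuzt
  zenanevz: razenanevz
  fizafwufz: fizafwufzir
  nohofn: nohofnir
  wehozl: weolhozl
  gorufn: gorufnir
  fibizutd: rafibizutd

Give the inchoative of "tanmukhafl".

fizafwufz and zenanevz both end in -z yet inflect differently (fizafwufzir, razenanevz), so the final letter is not what conditions the rule; the second-to-last letter is.
"tanmukhafl" has second-to-last letter 'f'. The stems whose second-to-last letter is 'f' (gorufn → gorufnir, nohofn → nohofnir, fizafwufz → fizafwufzir) add -ir.
So tanmukhafl → tanmukhaflir.

tanmukhaflir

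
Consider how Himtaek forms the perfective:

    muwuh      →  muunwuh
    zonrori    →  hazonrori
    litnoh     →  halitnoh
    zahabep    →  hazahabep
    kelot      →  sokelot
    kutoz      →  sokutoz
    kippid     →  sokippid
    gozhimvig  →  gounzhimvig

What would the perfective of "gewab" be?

muwuh and litnoh both end in -h yet inflect differently (muunwuh, halitnoh), so the final letter is not what conditions the rule; the first letter is.
"gewab" begins with g-. The one such stem in the data (gozhimvig → gounzhimvig) inserts -un- after the first vowel (as does muwuh), so the same rule applies.
The other patterns: stems beginning with k- add the prefix so-; stems beginning with l- or z- add the prefix ha-.
So gewab → geunwab.

geunwab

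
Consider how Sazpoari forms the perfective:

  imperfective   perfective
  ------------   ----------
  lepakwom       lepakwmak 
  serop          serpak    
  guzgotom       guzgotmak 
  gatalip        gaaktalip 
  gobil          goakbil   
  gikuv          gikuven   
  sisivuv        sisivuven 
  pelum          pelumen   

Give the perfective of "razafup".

serop and gatalip both end in -p yet inflect differently (serpak, gaaktalip), so the final letter is not what conditions the rule; the last vowel is.
"razafup" has last vowel 'u'. The stems whose last vowel is 'u' (gikuv → gikuven, sisivuv → sisivuven, pelum → pelumen) add -en.
The other patterns: stems whose last vowel is 'o' delete the last vowel and add -ak; stems whose last vowel is 'i' insert -ak- after the first vowel.
So razafup → razafupen.

razafupen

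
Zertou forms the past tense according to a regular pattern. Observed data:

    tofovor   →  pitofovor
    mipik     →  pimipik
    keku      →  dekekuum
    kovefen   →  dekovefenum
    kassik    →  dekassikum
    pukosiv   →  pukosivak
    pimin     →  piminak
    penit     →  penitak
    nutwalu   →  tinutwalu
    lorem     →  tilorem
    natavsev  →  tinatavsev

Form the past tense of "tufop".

mipik and kassik both end in -k yet inflect differently (pimipik, dekassikum), so the final letter is not what conditions the rule; the first letter is.
"tufop" begins with t-. The one such stem in the data (tofovor → pitofovor) adds the prefix pi-, so the same rule applies.
The other patterns: stems beginning with k- add de- … -um around the stem; stems beginning with p- add -ak; stems beginning with l- or n- add the prefix ti-.
So tufop → pitufop.

pitufop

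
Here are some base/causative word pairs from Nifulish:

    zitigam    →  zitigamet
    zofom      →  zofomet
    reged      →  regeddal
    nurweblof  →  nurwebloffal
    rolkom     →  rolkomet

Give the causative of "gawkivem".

gawkivemet

rolkom and nurweblof both have last vowel 'o' yet inflect differently (rolkomet, nurwebloffal), so the last vowel is not what conditions the rule; the final letter is.
"gawkivem" ends in -m. The stems ending in -m (rolkom → rolkomet, zitigam → zitigamet, zofom → zofomet) add -et.
So gawkivem → gawkivemet.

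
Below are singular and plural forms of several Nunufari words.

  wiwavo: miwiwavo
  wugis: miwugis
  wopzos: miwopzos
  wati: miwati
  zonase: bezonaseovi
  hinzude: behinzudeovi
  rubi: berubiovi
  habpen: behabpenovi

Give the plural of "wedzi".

wati and rubi both end in -i yet inflect differently (miwati, berubiovi), so the final letter is not what conditions the rule; the first letter is.
"wedzi" begins with w-. The stems beginning with w- (wiwavo → miwiwavo, wugis → miwugis, wopzos → miwopzos) add the prefix mi-.
The other pattern: stems beginning with h-, r- or z- add be- … -ovi around the stem.
So wedzi → miwedzi.

miwedzi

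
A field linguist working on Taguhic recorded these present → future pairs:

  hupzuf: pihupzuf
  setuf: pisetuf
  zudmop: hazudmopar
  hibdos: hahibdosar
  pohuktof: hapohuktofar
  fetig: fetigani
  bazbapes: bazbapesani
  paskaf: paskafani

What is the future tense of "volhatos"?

havolhatosar

hupzuf and pohuktof both end in -f yet inflect differently (pihupzuf, hapohuktofar), so the final letter is not what conditions the rule; the last vowel is.
"volhatos" has last vowel 'o'. The stems whose last vowel is 'o' (zudmop → hazudmopar, hibdos → hahibdosar, pohuktof → hapohuktofar) add ha- … -ar around the stem.
The other patterns: stems whose last vowel is 'u' add the prefix pi-; stems whose last vowel is 'a', 'e' or 'i' add -ani.
So volhatos → havolhatosar.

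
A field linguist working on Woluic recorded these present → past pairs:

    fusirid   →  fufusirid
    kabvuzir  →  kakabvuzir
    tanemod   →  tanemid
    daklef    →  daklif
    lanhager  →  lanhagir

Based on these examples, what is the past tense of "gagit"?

gagagit

"gagit" has last vowel 'i'. The stems whose last vowel is 'i' (fusirid → fufusirid, kabvuzir → kakabvuzir) repeat the first consonant+vowel as a prefix.
So gagit → gagagit.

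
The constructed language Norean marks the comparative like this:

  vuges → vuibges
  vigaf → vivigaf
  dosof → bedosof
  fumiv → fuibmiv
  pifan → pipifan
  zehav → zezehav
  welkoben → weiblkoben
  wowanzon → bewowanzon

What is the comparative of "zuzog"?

vigaf and dosof both end in -f yet inflect differently (vivigaf, bedosof), so the final letter is not what conditions the rule; the last vowel is.
"zuzog" has last vowel 'o'. The stems whose last vowel is 'o' (dosof → bedosof, wowanzon → bewowanzon) add the prefix be-.
So zuzog → bezuzog.

bezuzog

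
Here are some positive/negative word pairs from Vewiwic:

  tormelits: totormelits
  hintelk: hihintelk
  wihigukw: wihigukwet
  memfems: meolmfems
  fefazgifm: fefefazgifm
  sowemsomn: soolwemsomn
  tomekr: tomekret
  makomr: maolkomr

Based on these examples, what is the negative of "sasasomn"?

saolsasomn

makomr and tomekr both end in -r yet inflect differently (maolkomr, tomekret), so the final letter is not what conditions the rule; the second-to-last letter is.
"sasasomn" has second-to-last letter 'm'. The stems whose second-to-last letter is 'm' (makomr → maolkomr, sowemsomn → soolwemsomn, memfems → meolmfems) insert -ol- after the first vowel.
So sasasomn → saolsasomn.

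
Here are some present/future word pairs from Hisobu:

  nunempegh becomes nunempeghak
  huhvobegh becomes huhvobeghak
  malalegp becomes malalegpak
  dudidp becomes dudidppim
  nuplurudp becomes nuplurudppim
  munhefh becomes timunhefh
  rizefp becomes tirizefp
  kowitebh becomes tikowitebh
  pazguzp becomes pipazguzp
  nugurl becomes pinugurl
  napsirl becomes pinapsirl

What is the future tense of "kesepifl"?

tikesepifl

malalegp and dudidp both end in -p yet inflect differently (malalegpak, dudidppim), so the final letter is not what conditions the rule; the second-to-last letter is.
"kesepifl" has second-to-last letter 'f'. The stems whose second-to-last letter is 'f' (munhefh → timunhefh, rizefp → tirizefp) add the prefix ti-.
The other patterns: stems whose second-to-last letter is 'g' add -ak; stems whose second-to-last letter is 'd' double the final consonant and add -im; stems whose second-to-last letter is 'r' or 'z' add the prefix pi-.
So kesepifl → tikesepifl.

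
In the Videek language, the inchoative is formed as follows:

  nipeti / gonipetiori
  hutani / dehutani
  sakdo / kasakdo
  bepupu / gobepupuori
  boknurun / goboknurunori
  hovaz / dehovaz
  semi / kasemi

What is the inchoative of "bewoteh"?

hutani and semi both end in -i yet inflect differently (dehutani, kasemi), so the final letter is not what conditions the rule; the first letter is.
"bewoteh" begins with b-. The stems beginning with b- (boknurun → goboknurunori, bepupu → gobepupuori) add go- … -ori around the stem.
The other patterns: stems beginning with h- add the prefix de-; stems beginning with s- add the prefix ka-.
So bewoteh → gobewotehori.

gobewotehori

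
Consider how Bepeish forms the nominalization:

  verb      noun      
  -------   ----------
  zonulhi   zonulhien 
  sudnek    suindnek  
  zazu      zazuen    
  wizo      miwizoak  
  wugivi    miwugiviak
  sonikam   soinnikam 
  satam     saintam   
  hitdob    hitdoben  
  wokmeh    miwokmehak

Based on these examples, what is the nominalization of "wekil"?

wugivi and zonulhi both end in -i yet inflect differently (miwugiviak, zonulhien), so the final letter is not what conditions the rule; the first letter is.
"wekil" begins with w-. The stems beginning with w- (wokmeh → miwokmehak, wizo → miwizoak, wugivi → miwugiviak) add mi- … -ak around the stem.
The other patterns: stems beginning with s- insert -in- after the first vowel; stems beginning with h- or z- add -en.
So wekil → miwekilak.

miwekilak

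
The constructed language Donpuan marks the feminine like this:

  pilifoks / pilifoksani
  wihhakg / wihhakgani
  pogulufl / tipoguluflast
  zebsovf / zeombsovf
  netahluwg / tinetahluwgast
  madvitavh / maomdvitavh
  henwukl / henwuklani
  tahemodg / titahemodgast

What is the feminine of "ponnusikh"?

"ponnusikh" has second-to-last letter 'k'. The stems whose second-to-last letter is 'k' (pilifoks → pilifoksani, henwukl → henwuklani, wihhakg → wihhakgani) add -ani.
The other patterns: stems whose second-to-last letter is 'v' insert -om- after the first vowel; stems whose second-to-last letter is 'd', 'f' or 'w' add ti- … -ast around the stem.
So ponnusikh → ponnusikhani.

ponnusikhani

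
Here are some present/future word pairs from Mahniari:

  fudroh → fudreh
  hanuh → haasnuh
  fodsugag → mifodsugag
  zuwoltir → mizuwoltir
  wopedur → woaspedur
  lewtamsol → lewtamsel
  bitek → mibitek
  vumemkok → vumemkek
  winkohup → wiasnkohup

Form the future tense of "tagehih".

mitagehih

fudroh and hanuh both end in -h yet inflect differently (fudreh, haasnuh), so the final letter is not what conditions the rule; the last vowel is.
"tagehih" has last vowel 'i'. The one such stem in the data (zuwoltir → mizuwoltir) adds the prefix mi-, so the same rule applies.
The other patterns: stems whose last vowel is 'o' change the last vowel to 'e'; stems whose last vowel is 'u' insert -as- after the first vowel.
So tagehih → mitagehih.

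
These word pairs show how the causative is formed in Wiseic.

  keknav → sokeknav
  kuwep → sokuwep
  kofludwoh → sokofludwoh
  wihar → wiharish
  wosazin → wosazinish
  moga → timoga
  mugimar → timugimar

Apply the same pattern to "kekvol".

sokekvol

wihar and mugimar both end in -r yet inflect differently (wiharish, timugimar), so the final letter is not what conditions the rule; the first letter is.
"kekvol" begins with k-. The stems beginning with k- (keknav → sokeknav, kuwep → sokuwep, kofludwoh → sokofludwoh) add the prefix so-.
The other patterns: stems beginning with w- add -ish; stems beginning with m- add the prefix ti-.
So kekvol → sokekvol.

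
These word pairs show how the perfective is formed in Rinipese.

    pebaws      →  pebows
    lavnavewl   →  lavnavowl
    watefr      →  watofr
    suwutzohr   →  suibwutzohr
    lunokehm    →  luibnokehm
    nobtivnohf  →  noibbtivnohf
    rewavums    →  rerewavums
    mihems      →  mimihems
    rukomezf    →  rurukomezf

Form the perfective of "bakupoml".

"bakupoml" has second-to-last letter 'm'. The stems whose second-to-last letter is 'm' (rewavums → rerewavums, mihems → mimihems) repeat the first consonant+vowel as a prefix.
So bakupoml → babakupoml.

babakupoml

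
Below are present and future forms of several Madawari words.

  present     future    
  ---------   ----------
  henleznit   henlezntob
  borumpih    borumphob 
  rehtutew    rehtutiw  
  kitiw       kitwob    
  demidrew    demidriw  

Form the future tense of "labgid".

labgdob

rehtutew and kitiw both end in -w yet inflect differently (rehtutiw, kitwob), so the final letter is not what conditions the rule; the last vowel is.
"labgid" has last vowel 'i'. The stems whose last vowel is 'i' (henleznit → henlezntob, borumpih → borumphob, kitiw → kitwob) delete the last vowel and add -ob.
The other pattern: stems whose last vowel is 'e' change the last vowel to 'i'.
So labgid → labgdob.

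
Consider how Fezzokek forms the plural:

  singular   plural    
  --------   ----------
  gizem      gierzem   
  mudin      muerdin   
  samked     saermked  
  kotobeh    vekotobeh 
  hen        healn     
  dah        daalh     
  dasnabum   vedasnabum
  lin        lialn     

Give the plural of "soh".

lin and mudin both end in -n yet inflect differently (lialn, muerdin), so the final letter is not what conditions the rule; the number of vowels is.
"soh" has 1 vowel. The stems with 1 vowel (lin → lialn, hen → healn, dah → daalh) insert -al- after the first vowel.
The other patterns: stems with 2 vowels insert -er- after the first vowel; stems with 3 vowels add the prefix ve-.
So soh → soalh.

soalh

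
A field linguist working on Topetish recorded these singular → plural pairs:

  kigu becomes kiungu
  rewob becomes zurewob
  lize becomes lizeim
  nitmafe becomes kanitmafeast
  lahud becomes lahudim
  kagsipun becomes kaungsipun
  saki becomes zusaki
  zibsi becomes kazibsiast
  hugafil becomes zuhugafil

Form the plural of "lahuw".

lahuwim

nitmafe and lize both end in -e yet inflect differently (kanitmafeast, lizeim), so the final letter is not what conditions the rule; the first letter is.
"lahuw" begins with l-. The stems beginning with l- (lahud → lahudim, lize → lizeim) add -im.
So lahuw → lahuwim.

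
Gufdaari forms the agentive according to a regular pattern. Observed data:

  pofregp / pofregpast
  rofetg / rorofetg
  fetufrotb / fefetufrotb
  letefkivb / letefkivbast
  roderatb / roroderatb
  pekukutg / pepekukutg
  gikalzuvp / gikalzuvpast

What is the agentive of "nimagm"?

fetufrotb and letefkivb both end in -b yet inflect differently (fefetufrotb, letefkivbast), so the final letter is not what conditions the rule; the second-to-last letter is.
"nimagm" has second-to-last letter 'g'. The one such stem in the data (pofregp → pofregpast) adds -ast, so the same rule applies.
The other pattern: stems whose second-to-last letter is 't' repeat the first consonant+vowel as a prefix.
So nimagm → nimagmast.

nimagmast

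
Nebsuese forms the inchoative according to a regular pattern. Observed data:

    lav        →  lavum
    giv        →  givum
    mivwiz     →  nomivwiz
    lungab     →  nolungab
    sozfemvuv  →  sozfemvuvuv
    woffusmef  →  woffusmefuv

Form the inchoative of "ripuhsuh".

ripuhsuhuv

lav and sozfemvuv both end in -v yet inflect differently (lavum, sozfemvuvuv), so the final letter is not what conditions the rule; the number of vowels is.
"ripuhsuh" has 3 vowels. The stems with 3 vowels (sozfemvuv → sozfemvuvuv, woffusmef → woffusmefuv) add -uv.
The other patterns: stems with 1 vowel add -um; stems with 2 vowels add the prefix no-.
So ripuhsuh → ripuhsuhuv.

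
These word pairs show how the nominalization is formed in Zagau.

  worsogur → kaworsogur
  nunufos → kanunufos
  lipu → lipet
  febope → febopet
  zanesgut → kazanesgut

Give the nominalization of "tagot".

lipu and worsogur both have last vowel 'u' yet inflect differently (lipet, kaworsogur), so the last vowel is not what conditions the rule; whether the stem ends in a vowel or a consonant is.
"tagot" ends in a consonant. The stems ending in a consonant (worsogur → kaworsogur, zanesgut → kazanesgut, nunufos → kanunufos) add the prefix ka-.
The other pattern: stems ending in a vowel drop the final letter and add -et.
So tagot → katagot.

katagot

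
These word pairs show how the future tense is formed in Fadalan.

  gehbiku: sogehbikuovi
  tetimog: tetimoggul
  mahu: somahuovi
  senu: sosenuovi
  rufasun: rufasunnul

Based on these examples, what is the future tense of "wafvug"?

wafvuggul

mahu and rufasun both have last vowel 'u' yet inflect differently (somahuovi, rufasunnul), so the last vowel is not what conditions the rule; the final letter is.
"wafvug" ends in -g. The one such stem in the data (tetimog → tetimoggul) doubles the final consonant and adds -ul (as does rufasun), so the same rule applies.
The other pattern: stems ending in -u add so- … -ovi around the stem.
So wafvug → wafvuggul.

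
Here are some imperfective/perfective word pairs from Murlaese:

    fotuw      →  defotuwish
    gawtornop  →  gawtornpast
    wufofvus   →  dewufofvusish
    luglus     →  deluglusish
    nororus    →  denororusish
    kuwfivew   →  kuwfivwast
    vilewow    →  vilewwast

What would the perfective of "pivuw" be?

depivuwish

fotuw and vilewow both end in -w yet inflect differently (defotuwish, vilewwast), so the final letter is not what conditions the rule; the last vowel is.
"pivuw" has last vowel 'u'. The stems whose last vowel is 'u' (nororus → denororusish, wufofvus → dewufofvusish, fotuw → defotuwish) add de- … -ish around the stem.
The other pattern: stems whose last vowel is 'e' or 'o' delete the last vowel and add -ast.
So pivuw → depivuwish.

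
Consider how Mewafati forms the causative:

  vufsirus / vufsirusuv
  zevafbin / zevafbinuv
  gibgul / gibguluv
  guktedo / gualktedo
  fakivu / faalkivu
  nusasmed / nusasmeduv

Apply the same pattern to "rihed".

fakivu and vufsirus both have last vowel 'u' yet inflect differently (faalkivu, vufsirusuv), so the last vowel is not what conditions the rule; whether the stem ends in a vowel or a consonant is.
"rihed" ends in a consonant. The stems ending in a consonant (vufsirus → vufsirusuv, gibgul → gibguluv, nusasmed → nusasmeduv) add -uv.
So rihed → riheduv.

riheduv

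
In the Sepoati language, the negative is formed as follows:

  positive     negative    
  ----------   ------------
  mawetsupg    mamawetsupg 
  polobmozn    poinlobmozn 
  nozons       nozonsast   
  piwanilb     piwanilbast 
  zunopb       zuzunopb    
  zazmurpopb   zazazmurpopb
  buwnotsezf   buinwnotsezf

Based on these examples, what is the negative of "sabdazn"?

zazmurpopb and piwanilb both end in -b yet inflect differently (zazazmurpopb, piwanilbast), so the final letter is not what conditions the rule; the second-to-last letter is.
"sabdazn" has second-to-last letter 'z'. The stems whose second-to-last letter is 'z' (buwnotsezf → buinwnotsezf, polobmozn → poinlobmozn) insert -in- after the first vowel.
So sabdazn → sainbdazn.

sainbdazn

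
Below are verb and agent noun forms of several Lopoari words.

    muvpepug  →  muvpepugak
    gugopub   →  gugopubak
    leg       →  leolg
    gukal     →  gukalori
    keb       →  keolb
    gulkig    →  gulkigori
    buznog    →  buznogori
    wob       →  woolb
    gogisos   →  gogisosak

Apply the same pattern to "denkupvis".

leg and buznog both end in -g yet inflect differently (leolg, buznogori), so the final letter is not what conditions the rule; the number of vowels is.
"denkupvis" has 3 vowels. The stems with 3 vowels (gugopub → gugopubak, gogisos → gogisosak, muvpepug → muvpepugak) add -ak.
The other patterns: stems with 1 vowel insert -ol- after the first vowel; stems with 2 vowels add -ori.
So denkupvis → denkupvisak.

denkupvisak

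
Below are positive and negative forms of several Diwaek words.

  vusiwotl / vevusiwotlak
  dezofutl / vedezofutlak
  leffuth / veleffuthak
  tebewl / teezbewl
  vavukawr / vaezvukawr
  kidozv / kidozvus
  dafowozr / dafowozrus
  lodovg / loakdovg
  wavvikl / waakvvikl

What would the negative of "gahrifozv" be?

gahrifozvus

vusiwotl and tebewl both end in -l yet inflect differently (vevusiwotlak, teezbewl), so the final letter is not what conditions the rule; the second-to-last letter is.
"gahrifozv" has second-to-last letter 'z'. The stems whose second-to-last letter is 'z' (kidozv → kidozvus, dafowozr → dafowozrus) add -us.
So gahrifozv → gahrifozvus.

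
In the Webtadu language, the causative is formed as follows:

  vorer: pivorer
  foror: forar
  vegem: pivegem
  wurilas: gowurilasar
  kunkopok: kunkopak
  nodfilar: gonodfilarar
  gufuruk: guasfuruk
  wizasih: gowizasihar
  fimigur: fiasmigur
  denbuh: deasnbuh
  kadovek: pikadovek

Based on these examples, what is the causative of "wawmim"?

gowawmimar

vorer and fimigur both end in -r yet inflect differently (pivorer, fiasmigur), so the final letter is not what conditions the rule; the last vowel is.
"wawmim" has last vowel 'i'. The one such stem in the data (wizasih → gowizasihar) adds go- … -ar around the stem, so the same rule applies.
The other patterns: stems whose last vowel is 'e' add the prefix pi-; stems whose last vowel is 'u' insert -as- after the first vowel; stems whose last vowel is 'o' change the last vowel to 'a'.
So wawmim → gowawmimar.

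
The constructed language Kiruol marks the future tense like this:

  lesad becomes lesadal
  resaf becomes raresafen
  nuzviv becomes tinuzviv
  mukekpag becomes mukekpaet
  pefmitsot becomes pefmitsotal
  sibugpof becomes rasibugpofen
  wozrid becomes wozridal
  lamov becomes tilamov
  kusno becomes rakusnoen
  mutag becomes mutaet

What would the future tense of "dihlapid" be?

dihlapidal

"dihlapid" ends in -d. The stems ending in -d (lesad → lesadal, wozrid → wozridal) add -al.
The other patterns: stems ending in -f or -o add ra- … -en around the stem; stems ending in -v add the prefix ti-; stems ending in -g drop the final letter and add -et.
So dihlapid → dihlapidal.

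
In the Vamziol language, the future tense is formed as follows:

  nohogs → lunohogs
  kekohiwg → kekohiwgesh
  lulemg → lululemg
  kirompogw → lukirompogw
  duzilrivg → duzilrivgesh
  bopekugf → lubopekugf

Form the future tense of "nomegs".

lunomegs

lulemg and duzilrivg both end in -g yet inflect differently (lululemg, duzilrivgesh), so the final letter is not what conditions the rule; the second-to-last letter is.
"nomegs" has second-to-last letter 'g'. The stems whose second-to-last letter is 'g' (nohogs → lunohogs, bopekugf → lubopekugf, kirompogw → lukirompogw) add the prefix lu-.
The other pattern: stems whose second-to-last letter is 'v' or 'w' add -esh.
So nomegs → lunomegs.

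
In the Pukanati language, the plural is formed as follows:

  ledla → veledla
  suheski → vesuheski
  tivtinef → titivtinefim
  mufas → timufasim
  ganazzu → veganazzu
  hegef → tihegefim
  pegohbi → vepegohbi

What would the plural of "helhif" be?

ledla and mufas both have last vowel 'a' yet inflect differently (veledla, timufasim), so the last vowel is not what conditions the rule; whether the stem ends in a vowel or a consonant is.
"helhif" ends in a consonant. The stems ending in a consonant (mufas → timufasim, tivtinef → titivtinefim, hegef → tihegefim) add ti- … -im around the stem.
The other pattern: stems ending in a vowel add the prefix ve-.
So helhif → tihelhifim.

tihelhifim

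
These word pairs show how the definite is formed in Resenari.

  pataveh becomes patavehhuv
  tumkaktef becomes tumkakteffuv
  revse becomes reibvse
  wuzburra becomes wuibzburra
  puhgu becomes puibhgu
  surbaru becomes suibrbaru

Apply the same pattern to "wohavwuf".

wohavwuffuv

pataveh and revse both have last vowel 'e' yet inflect differently (patavehhuv, reibvse), so the last vowel is not what conditions the rule; whether the stem ends in a vowel or a consonant is.
"wohavwuf" ends in a consonant. The stems ending in a consonant (pataveh → patavehhuv, tumkaktef → tumkakteffuv) double the final consonant and add -uv.
The other pattern: stems ending in a vowel insert -ib- after the first vowel.
So wohavwuf → wohavwuffuv.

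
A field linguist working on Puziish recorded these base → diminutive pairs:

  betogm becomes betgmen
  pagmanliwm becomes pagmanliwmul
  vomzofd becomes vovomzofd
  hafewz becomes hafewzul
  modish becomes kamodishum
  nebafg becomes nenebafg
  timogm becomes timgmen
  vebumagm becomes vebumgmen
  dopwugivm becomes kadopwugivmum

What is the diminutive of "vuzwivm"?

pagmanliwm and vebumagm both end in -m yet inflect differently (pagmanliwmul, vebumgmen), so the final letter is not what conditions the rule; the second-to-last letter is.
"vuzwivm" has second-to-last letter 'v'. The one such stem in the data (dopwugivm → kadopwugivmum) adds ka- … -um around the stem, so the same rule applies.
The other patterns: stems whose second-to-last letter is 'w' add -ul; stems whose second-to-last letter is 'f' repeat the first consonant+vowel as a prefix; stems whose second-to-last letter is 'g' delete the last vowel and add -en.
So vuzwivm → kavuzwivmum.

kavuzwivmum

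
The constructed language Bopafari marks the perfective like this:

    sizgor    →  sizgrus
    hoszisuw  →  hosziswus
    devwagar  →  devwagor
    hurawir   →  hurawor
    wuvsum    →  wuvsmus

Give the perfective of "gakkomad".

gakkomod

"gakkomad" has last vowel 'a'. The one such stem in the data (devwagar → devwagor) changes the last vowel to 'o' (as does hurawir), so the same rule applies.
So gakkomad → gakkomod.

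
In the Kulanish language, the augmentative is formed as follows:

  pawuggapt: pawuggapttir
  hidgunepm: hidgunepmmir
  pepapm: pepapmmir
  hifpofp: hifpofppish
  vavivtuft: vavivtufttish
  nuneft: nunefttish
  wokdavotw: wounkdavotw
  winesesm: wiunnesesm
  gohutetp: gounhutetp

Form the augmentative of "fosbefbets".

founsbefbets

pawuggapt and vavivtuft both end in -t yet inflect differently (pawuggapttir, vavivtufttish), so the final letter is not what conditions the rule; the second-to-last letter is.
"fosbefbets" has second-to-last letter 't'. The stems whose second-to-last letter is 't' (wokdavotw → wounkdavotw, gohutetp → gounhutetp) insert -un- after the first vowel.
So fosbefbets → founsbefbets.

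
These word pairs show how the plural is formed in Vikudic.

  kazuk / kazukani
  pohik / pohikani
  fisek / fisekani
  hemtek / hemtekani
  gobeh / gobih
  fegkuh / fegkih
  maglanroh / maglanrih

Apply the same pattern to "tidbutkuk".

tidbutkukani

fisek and gobeh both have last vowel 'e' yet inflect differently (fisekani, gobih), so the last vowel is not what conditions the rule; the final letter is.
"tidbutkuk" ends in -k. The stems ending in -k (kazuk → kazukani, pohik → pohikani, fisek → fisekani) add -ani.
The other pattern: stems ending in -h change the last vowel to 'i'.
So tidbutkuk → tidbutkukani.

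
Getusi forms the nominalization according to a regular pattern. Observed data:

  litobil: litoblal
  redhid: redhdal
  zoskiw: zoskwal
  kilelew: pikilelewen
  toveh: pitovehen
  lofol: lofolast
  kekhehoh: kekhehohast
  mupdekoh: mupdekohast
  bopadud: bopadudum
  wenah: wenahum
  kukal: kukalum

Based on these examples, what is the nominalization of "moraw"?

zoskiw and kilelew both end in -w yet inflect differently (zoskwal, pikilelewen), so the final letter is not what conditions the rule; the last vowel is.
"moraw" has last vowel 'a'. The stems whose last vowel is 'a' (wenah → wenahum, kukal → kukalum) add -um.
The other patterns: stems whose last vowel is 'i' delete the last vowel and add -al; stems whose last vowel is 'e' add pi- … -en around the stem; stems whose last vowel is 'o' add -ast.
So moraw → morawum.

morawum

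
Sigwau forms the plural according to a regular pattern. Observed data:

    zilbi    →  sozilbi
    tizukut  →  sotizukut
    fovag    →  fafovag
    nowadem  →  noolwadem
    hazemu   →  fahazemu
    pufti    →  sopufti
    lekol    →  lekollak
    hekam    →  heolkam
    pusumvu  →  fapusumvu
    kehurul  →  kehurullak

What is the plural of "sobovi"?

kehurul and hazemu both have last vowel 'u' yet inflect differently (kehurullak, fahazemu), so the last vowel is not what conditions the rule; the final letter is.
"sobovi" ends in -i. The stems ending in -i (zilbi → sozilbi, pufti → sopufti) add the prefix so-.
The other patterns: stems ending in -l double the final consonant and add -ak; stems ending in -g or -u add the prefix fa-; stems ending in -m insert -ol- after the first vowel.
So sobovi → sosobovi.

sosobovi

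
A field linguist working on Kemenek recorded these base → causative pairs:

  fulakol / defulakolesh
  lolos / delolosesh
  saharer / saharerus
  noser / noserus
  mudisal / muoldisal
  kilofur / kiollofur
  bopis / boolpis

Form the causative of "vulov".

fulakol and mudisal both end in -l yet inflect differently (defulakolesh, muoldisal), so the final letter is not what conditions the rule; the last vowel is.
"vulov" has last vowel 'o'. The stems whose last vowel is 'o' (fulakol → defulakolesh, lolos → delolosesh) add de- … -esh around the stem.
The other patterns: stems whose last vowel is 'e' add -us; stems whose last vowel is 'a', 'i' or 'u' insert -ol- after the first vowel.
So vulov → devulovesh.

devulovesh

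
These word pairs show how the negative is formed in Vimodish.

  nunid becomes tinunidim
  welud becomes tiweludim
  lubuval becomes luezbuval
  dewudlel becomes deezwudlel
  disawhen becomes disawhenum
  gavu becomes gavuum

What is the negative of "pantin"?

"pantin" ends in -n. The one such stem in the data (disawhen → disawhenum) adds -um, so the same rule applies.
The other patterns: stems ending in -d add ti- … -im around the stem; stems ending in -l insert -ez- after the first vowel.
So pantin → pantinum.

pantinum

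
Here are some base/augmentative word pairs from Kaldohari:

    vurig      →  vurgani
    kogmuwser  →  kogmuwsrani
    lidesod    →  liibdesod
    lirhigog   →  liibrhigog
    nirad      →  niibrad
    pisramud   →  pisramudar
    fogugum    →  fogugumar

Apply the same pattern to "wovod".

vurig and lirhigog both end in -g yet inflect differently (vurgani, liibrhigog), so the final letter is not what conditions the rule; the last vowel is.
"wovod" has last vowel 'o'. The stems whose last vowel is 'o' (lidesod → liibdesod, lirhigog → liibrhigog) insert -ib- after the first vowel.
The other patterns: stems whose last vowel is 'e' or 'i' delete the last vowel and add -ani; stems whose last vowel is 'u' add -ar.
So wovod → woibvod.

woibvod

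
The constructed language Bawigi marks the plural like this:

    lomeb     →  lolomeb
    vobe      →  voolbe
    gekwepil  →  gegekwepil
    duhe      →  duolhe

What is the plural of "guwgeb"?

"guwgeb" ends in -b. The one such stem in the data (lomeb → lolomeb) repeats the first consonant+vowel as a prefix (as does gekwepil), so the same rule applies.
So guwgeb → guguwgeb.

guguwgeb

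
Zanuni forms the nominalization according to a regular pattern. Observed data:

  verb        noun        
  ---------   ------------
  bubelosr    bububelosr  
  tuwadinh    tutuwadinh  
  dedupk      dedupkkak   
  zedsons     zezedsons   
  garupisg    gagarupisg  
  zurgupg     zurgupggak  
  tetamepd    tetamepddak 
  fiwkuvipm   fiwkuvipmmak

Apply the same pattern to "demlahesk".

zurgupg and garupisg both end in -g yet inflect differently (zurgupggak, gagarupisg), so the final letter is not what conditions the rule; the second-to-last letter is.
"demlahesk" has second-to-last letter 's'. The stems whose second-to-last letter is 's' (bubelosr → bububelosr, garupisg → gagarupisg) repeat the first consonant+vowel as a prefix.
So demlahesk → dedemlahesk.

dedemlahesk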